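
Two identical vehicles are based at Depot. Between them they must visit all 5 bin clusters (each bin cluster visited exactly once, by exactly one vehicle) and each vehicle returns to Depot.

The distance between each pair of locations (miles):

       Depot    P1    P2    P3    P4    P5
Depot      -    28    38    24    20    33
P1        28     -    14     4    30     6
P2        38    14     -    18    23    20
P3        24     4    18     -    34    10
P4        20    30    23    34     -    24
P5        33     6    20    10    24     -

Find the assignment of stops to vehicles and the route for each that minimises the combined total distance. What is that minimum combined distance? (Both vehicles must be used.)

Minimum combined distance: 132 miles.

Check every non-empty split of the stops between the two vehicles; for each half take its own optimal tour:
  {P1} + {P2, P3, P4, P5}: 56 + 97 = 153
  {P2} + {P1, P3, P4, P5}: 76 + 78 = 154
  {P1, P2} + {P3, P4, P5}: 80 + 78 = 158
  {P3} + {P1, P2, P4, P5}: 48 + 96 = 144
  {P1, P3} + {P2, P4, P5}: 56 + 96 = 152
  {P2, P3} + {P1, P4, P5}: 80 + 78 = 158
  … (15 splits in total)
  {P4} + {P1, P2, P3, P5}: 40 + 92 = 132  ← best
Best: vehicle 1 Depot → P4 → Depot = 40; vehicle 2 Depot → P2 → P1 → P5 → P3 → Depot = 92; combined 132.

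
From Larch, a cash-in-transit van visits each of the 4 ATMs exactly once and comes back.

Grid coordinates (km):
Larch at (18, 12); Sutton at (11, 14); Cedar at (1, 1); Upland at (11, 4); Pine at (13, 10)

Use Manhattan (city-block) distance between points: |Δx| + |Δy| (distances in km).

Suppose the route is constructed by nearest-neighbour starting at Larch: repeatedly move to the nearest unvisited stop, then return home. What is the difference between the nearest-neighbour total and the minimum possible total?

From Larch: Pine=7, Sutton=9, Upland=15, Cedar=28 → choose Pine (7).
From Pine: Sutton=6, Upland=8, Cedar=21 → choose Sutton (6).
From Sutton: Upland=10, Cedar=23 → choose Upland (10).
From Upland: Cedar=13 → choose Cedar (13).
NN route Larch → Pine → Sutton → Upland → Cedar → Larch costs 64.
Optimal: Larch → Sutton → Cedar → Upland → Pine → Larch costs 60 (by enumerating all 12 distinct tours).
Excess = 64 − 60 = 4.

Excess over optimum: 4 km.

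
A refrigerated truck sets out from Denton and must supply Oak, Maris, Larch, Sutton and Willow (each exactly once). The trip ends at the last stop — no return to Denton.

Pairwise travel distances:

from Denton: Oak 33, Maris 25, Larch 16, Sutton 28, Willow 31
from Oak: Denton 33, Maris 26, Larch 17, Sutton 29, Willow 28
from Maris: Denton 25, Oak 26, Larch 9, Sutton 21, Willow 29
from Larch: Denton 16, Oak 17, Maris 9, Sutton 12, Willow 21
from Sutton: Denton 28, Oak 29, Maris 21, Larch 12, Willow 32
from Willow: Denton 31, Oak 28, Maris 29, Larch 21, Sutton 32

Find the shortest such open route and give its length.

There are 5! = 120 possible orderings.
Denton - Oak - Maris - Larch - Sutton - Willow: 33+26+9+12+32 = 112
Denton - Oak - Maris - Larch - Willow - Sutton: 33+26+9+21+32 = 121
Denton - Oak - Maris - Sutton - Larch - Willow: 33+26+21+12+21 = 113
Denton - Oak - Maris - Sutton - Willow - Larch: 33+26+21+32+21 = 133
Denton - Oak - Maris - Willow - Larch - Sutton: 33+26+29+21+12 = 121
Denton - Oak - Maris - Willow - Sutton - Larch: 33+26+29+32+12 = 132
Denton - Oak - Larch - Maris - Sutton - Willow: 33+17+9+21+32 = 112
Denton - Oak - Larch - Maris - Willow - Sutton: 33+17+9+29+32 = 120
Denton - Oak - Larch - Sutton - Maris - Willow: 33+17+12+21+29 = 112
Denton - Oak - Larch - Sutton - Willow - Maris: 33+17+12+32+29 = 123
Denton - Oak - Larch - Willow - Maris - Sutton: 33+17+21+29+21 = 121
Denton - Oak - Larch - Willow - Sutton - Maris: 33+17+21+32+21 = 124
Denton - Oak - Sutton - Maris - Larch - Willow: 33+29+21+9+21 = 113
Denton - Oak - Sutton - Maris - Willow - Larch: 33+29+21+29+21 = 133
… (106 more)
Denton - Maris - Larch - Sutton - Oak - Willow: 25+9+12+29+28 = 103  ← best
The minimum is 103.
One shortest path: Denton → Maris → Larch → Sutton → Oak → Willow.

Shortest open route: 103.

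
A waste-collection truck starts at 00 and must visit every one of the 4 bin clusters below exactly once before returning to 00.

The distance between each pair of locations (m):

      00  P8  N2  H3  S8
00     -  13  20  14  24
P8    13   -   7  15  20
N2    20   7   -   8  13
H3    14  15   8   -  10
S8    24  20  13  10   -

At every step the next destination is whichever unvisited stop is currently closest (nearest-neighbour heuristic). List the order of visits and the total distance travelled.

At 00 the remaining stops are P8 13, H3 14, N2 20, S8 24; go to P8.
At P8 the remaining stops are N2 7, H3 15, S8 20; go to N2.
At N2 the remaining stops are H3 8, S8 13; go to H3.
At H3 the remaining stops are S8 10; go to S8.
Return S8→00: 24.
Total = 13 + 7 + 8 + 10 + 24 = 62.

62 m along 00 → P8 → N2 → H3 → S8 → 00.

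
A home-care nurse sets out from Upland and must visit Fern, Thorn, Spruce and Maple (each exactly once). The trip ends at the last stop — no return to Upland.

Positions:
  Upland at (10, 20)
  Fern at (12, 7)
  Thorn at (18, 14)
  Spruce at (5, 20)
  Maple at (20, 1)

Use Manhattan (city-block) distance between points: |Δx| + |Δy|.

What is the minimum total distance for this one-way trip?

51 — the minimum one-way total.

There are 4! = 24 possible orderings.
Upland→Fern→Thorn→Spruce→Maple: 15+13+19+34 = 81
Upland→Fern→Thorn→Maple→Spruce: 15+13+15+34 = 77
Upland→Fern→Spruce→Thorn→Maple: 15+20+19+15 = 69
Upland→Fern→Spruce→Maple→Thorn: 15+20+34+15 = 84
Upland→Fern→Maple→Thorn→Spruce: 15+14+15+19 = 63
Upland→Fern→Maple→Spruce→Thorn: 15+14+34+19 = 82
Upland→Thorn→Fern→Spruce→Maple: 14+13+20+34 = 81
Upland→Thorn→Fern→Maple→Spruce: 14+13+14+34 = 75
Upland→Thorn→Spruce→Fern→Maple: 14+19+20+14 = 67
Upland→Thorn→Spruce→Maple→Fern: 14+19+34+14 = 81
Upland→Thorn→Maple→Fern→Spruce: 14+15+14+20 = 63
Upland→Thorn→Maple→Spruce→Fern: 14+15+34+20 = 83
Upland→Spruce→Fern→Thorn→Maple: 5+20+13+15 = 53
Upland→Spruce→Fern→Maple→Thorn: 5+20+14+15 = 54
… (10 more)
Upland→Spruce→Thorn→Fern→Maple: 5+19+13+14 = 51  ← best
The minimum is 51.
One shortest path: Upland → Spruce → Thorn → Fern → Maple.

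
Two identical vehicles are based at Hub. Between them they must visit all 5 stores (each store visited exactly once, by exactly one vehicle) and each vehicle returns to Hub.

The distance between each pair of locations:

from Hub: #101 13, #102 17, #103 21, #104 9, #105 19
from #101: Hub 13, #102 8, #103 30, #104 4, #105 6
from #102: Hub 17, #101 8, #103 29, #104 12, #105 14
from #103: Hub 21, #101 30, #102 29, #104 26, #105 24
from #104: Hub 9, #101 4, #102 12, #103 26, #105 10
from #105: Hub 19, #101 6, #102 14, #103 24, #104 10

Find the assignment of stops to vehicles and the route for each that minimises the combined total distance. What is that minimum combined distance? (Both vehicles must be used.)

Check every non-empty split of the stops between the two vehicles; for each half take its own optimal tour:
  {#101} + {#102, #103, #104, #105}: 26 + 80 = 106
  {#102} + {#101, #103, #104, #105}: 34 + 64 = 98
  {#101, #102} + {#103, #104, #105}: 38 + 64 = 102
  {#103} + {#101, #102, #104, #105}: 42 + 50 = 92
  {#101, #103} + {#102, #104, #105}: 64 + 50 = 114
  {#102, #103} + {#101, #104, #105}: 67 + 38 = 105
  … (15 splits in total)
Best: vehicle 1 Hub → #103 → Hub = 42; vehicle 2 Hub → #102 → #101 → #105 → #104 → Hub = 50; combined 92.

92 — the smallest possible combined total.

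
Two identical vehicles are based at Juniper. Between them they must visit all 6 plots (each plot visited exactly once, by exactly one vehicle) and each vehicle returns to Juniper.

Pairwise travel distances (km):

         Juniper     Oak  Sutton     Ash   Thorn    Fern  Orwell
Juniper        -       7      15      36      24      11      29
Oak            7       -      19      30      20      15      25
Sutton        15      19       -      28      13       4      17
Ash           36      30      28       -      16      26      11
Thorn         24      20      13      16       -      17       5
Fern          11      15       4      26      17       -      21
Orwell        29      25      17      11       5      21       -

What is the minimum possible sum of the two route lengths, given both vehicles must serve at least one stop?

There are 2^5 − 1 = 31 ways to divide the 6 stops into two non-empty groups. For each, the best each vehicle can do is its own shortest tour through its group:
  {Oak} + {Sutton, Ash, Thorn, Fern, Orwell}: 14 + 80 = 94
  {Sutton} + {Oak, Ash, Thorn, Fern, Orwell}: 30 + 80 = 110
  {Oak, Sutton} + {Ash, Thorn, Fern, Orwell}: 41 + 77 = 118
  {Ash} + {Oak, Sutton, Thorn, Fern, Orwell}: 72 + 64 = 136
  {Oak, Ash} + {Sutton, Thorn, Fern, Orwell}: 73 + 61 = 134
  {Sutton, Ash} + {Oak, Thorn, Fern, Orwell}: 79 + 64 = 143
  … (31 splits in total)
Best: vehicle 1 Juniper → Oak → Juniper = 14; vehicle 2 Juniper → Ash → Orwell → Thorn → Sutton → Fern → Juniper = 80; combined 94.

Minimum combined distance: 94 km.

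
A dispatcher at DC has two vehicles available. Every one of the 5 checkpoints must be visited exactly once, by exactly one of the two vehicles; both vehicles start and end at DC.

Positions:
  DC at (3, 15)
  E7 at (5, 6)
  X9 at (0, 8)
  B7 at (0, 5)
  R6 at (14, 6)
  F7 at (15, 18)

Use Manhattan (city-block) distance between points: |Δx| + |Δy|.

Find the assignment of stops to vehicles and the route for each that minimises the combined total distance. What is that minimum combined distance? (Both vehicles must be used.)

Try each way of splitting the stops between the two vehicles (each non-empty) and, for each split, find the best tour for each vehicle:
  {E7} + {X9, B7, R6, F7}: 22 + 56 = 78
  {X9} + {E7, B7, R6, F7}: 20 + 56 = 76
  {E7, X9} + {B7, R6, F7}: 28 + 56 = 84
  {B7} + {E7, X9, R6, F7}: 26 + 54 = 80
  {E7, B7} + {X9, R6, F7}: 30 + 54 = 84
  {X9, B7} + {E7, R6, F7}: 26 + 48 = 74
  … (15 splits in total)
Best: vehicle 1 DC → X9 → B7 → DC = 26; vehicle 2 DC → E7 → R6 → F7 → DC = 48; combined 74.

Minimum combined distance: 74.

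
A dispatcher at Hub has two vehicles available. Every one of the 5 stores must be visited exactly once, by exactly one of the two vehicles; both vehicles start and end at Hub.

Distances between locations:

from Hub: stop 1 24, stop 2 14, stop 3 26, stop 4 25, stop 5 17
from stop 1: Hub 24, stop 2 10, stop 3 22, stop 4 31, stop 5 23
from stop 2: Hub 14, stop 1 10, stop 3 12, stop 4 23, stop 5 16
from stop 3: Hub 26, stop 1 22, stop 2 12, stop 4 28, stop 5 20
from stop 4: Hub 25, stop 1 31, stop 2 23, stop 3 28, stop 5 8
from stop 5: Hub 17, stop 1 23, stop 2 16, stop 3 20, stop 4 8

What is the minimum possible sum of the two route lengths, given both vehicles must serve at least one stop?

Minimum combined distance: 122.

There are 2^4 − 1 = 15 ways to divide the 5 stops into two non-empty groups. For each, the best each vehicle can do is its own shortest tour through its group:
  {stop 1} + {stop 2, stop 3, stop 4, stop 5}: 48 + 79 = 127
  {stop 2} + {stop 1, stop 3, stop 4, stop 5}: 28 + 99 = 127
  {stop 1, stop 2} + {stop 3, stop 4, stop 5}: 48 + 79 = 127
  {stop 3} + {stop 1, stop 2, stop 4, stop 5}: 52 + 80 = 132
  {stop 1, stop 3} + {stop 2, stop 4, stop 5}: 72 + 62 = 134
  {stop 2, stop 3} + {stop 1, stop 4, stop 5}: 52 + 80 = 132
  … (15 splits in total)
  {stop 1, stop 2, stop 3} + {stop 4, stop 5}: 72 + 50 = 122  ← best
Best: vehicle 1 Hub → stop 1 → stop 2 → stop 3 → Hub = 72; vehicle 2 Hub → stop 4 → stop 5 → Hub = 50; combined 122.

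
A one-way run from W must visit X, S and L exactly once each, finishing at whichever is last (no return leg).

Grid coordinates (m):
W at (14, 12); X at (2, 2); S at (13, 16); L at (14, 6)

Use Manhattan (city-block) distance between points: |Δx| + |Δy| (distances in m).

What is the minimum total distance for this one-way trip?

Minimum one-way distance = 32 m.

There are 3! = 6 possible orderings.
W → X → S → L: 22+25+11 = 58
W → X → L → S: 22+16+11 = 49
W → S → X → L: 5+25+16 = 46
W → S → L → X: 5+11+16 = 32
W → L → X → S: 6+16+25 = 47
W → L → S → X: 6+11+25 = 42
The minimum is 32.
One shortest path: W → S → L → X.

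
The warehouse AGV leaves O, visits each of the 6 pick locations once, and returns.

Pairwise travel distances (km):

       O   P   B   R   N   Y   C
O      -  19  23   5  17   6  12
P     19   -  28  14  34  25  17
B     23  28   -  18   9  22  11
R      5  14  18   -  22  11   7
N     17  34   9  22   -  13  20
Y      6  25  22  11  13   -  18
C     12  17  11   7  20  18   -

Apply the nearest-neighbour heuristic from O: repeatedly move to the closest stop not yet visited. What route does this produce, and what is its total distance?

89 km along O → R → C → B → N → Y → P → O.

From O: distances to unvisited — R=5, Y=6, C=12, N=17, P=19, B=23. Nearest is R (5).
From R: distances to unvisited — C=7, Y=11, P=14, B=18, N=22. Nearest is C (7).
From C: distances to unvisited — B=11, P=17, Y=18, N=20. Nearest is B (11).
From B: distances to unvisited — N=9, Y=22, P=28. Nearest is N (9).
From N: distances to unvisited — Y=13, P=34. Nearest is Y (13).
From Y: distances to unvisited — P=25. Nearest is P (25).
Return P→O: 19.
Total = 5 + 7 + 11 + 9 + 13 + 25 + 19 = 89.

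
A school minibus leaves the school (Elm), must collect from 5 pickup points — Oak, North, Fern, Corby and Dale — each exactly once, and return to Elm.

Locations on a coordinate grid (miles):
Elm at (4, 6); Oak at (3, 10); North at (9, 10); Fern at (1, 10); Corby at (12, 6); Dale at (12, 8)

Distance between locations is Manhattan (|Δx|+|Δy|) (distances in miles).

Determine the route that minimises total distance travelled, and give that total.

Shortest round trip = 30 miles.

With 5 stops there are 5!/2 = 60 distinct round trips (a route and its reverse cost the same).
Elm - Oak - North - Fern - Corby - Dale - Elm: 5+6+8+15+2+10 = 46
Elm - Oak - North - Fern - Dale - Corby - Elm: 5+6+8+13+2+8 = 42
Elm - Oak - North - Corby - Fern - Dale - Elm: 5+6+7+15+13+10 = 56
Elm - Oak - North - Corby - Dale - Fern - Elm: 5+6+7+2+13+7 = 40
Elm - Oak - North - Dale - Fern - Corby - Elm: 5+6+5+13+15+8 = 52
Elm - Oak - North - Dale - Corby - Fern - Elm: 5+6+5+2+15+7 = 40
Elm - Oak - Fern - North - Corby - Dale - Elm: 5+2+8+7+2+10 = 34
Elm - Oak - Fern - North - Dale - Corby - Elm: 5+2+8+5+2+8 = 30
Elm - Oak - Fern - Corby - North - Dale - Elm: 5+2+15+7+5+10 = 44
Elm - Oak - Fern - Corby - Dale - North - Elm: 5+2+15+2+5+9 = 38
Elm - Oak - Fern - Dale - North - Corby - Elm: 5+2+13+5+7+8 = 40
Elm - Oak - Fern - Dale - Corby - North - Elm: 5+2+13+2+7+9 = 38
Elm - Oak - Corby - North - Fern - Dale - Elm: 5+13+7+8+13+10 = 56
Elm - Oak - Corby - North - Dale - Fern - Elm: 5+13+7+5+13+7 = 50
… (46 more)
The minimum is 30.
One optimal route: Elm → Oak → Fern → North → Dale → Corby → Elm (or its reverse).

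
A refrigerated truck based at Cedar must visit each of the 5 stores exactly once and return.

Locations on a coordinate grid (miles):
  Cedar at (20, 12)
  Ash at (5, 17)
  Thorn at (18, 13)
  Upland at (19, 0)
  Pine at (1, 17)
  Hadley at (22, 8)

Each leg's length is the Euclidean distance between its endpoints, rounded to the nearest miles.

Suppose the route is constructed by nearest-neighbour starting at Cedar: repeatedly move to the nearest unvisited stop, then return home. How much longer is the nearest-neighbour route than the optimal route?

5 miles longer than the optimal tour.

From Cedar: Thorn=2, Hadley=4, Upland=12, Ash=16, Pine=20 → choose Thorn (2).
From Thorn: Hadley=6, Upland=13, Ash=14, Pine=17 → choose Hadley (6).
From Hadley: Upland=9, Ash=19, Pine=23 → choose Upland (9).
From Upland: Ash=22, Pine=25 → choose Ash (22).
From Ash: Pine=4 → choose Pine (4).
NN route Cedar → Thorn → Hadley → Upland → Ash → Pine → Cedar costs 63.
Optimal: Cedar → Thorn → Ash → Pine → Upland → Hadley → Cedar costs 58 (by enumerating all 60 distinct tours).
Excess = 63 − 58 = 5.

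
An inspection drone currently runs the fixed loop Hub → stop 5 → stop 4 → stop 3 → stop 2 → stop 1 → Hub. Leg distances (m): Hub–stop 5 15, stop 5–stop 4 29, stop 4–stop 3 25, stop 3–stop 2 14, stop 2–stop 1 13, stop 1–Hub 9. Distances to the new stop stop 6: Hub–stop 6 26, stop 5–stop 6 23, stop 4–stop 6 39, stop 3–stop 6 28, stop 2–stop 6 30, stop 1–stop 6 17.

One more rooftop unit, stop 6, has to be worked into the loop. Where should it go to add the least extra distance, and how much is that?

Insertion cost between consecutive stops i–j is d(i,stop 6) + d(stop 6,j) − d(i,j):
  between Hub and stop 5: 26 + 23 − 15 = 34
  between stop 5 and stop 4: 23 + 39 − 29 = 33
  between stop 4 and stop 3: 39 + 28 − 25 = 42
  between stop 3 and stop 2: 28 + 30 − 14 = 44
  between stop 2 and stop 1: 30 + 17 − 13 = 34
  between stop 1 and Hub: 17 + 26 − 9 = 34
Cheapest insertion is between stop 5 and stop 4, adding 33.
New total = 105 + 33 = 138.

Adding 33 m by placing stop 6 on the stop 5–stop 4 leg.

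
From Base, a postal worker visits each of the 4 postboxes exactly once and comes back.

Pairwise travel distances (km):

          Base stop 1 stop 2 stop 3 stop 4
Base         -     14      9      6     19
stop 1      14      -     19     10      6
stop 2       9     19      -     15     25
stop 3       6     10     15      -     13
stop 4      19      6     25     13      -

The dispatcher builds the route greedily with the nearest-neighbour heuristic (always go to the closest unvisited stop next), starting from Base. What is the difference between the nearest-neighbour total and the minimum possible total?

3 km longer than the optimal tour.

Base: stop 3=6, stop 2=9, stop 1=14, stop 4=19 ⇒ stop 3
stop 3: stop 1=10, stop 4=13, stop 2=15 ⇒ stop 1
stop 1: stop 4=6, stop 2=19 ⇒ stop 4
stop 4: stop 2=25 ⇒ stop 2
NN route Base → stop 3 → stop 1 → stop 4 → stop 2 → Base costs 56.
Optimal: Base → stop 2 → stop 1 → stop 4 → stop 3 → Base costs 53 (by enumerating all 12 distinct tours).
Excess = 56 − 53 = 3.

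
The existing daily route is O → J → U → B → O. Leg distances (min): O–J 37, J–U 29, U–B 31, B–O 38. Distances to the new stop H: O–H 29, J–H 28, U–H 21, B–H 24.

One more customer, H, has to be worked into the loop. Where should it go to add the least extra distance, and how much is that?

+14 min — insert H between U and B.

Insertion cost between consecutive stops i–j is d(i,H) + d(H,j) − d(i,j):
  between O and J: 29 + 28 − 37 = 20
  between J and U: 28 + 21 − 29 = 20
  between U and B: 21 + 24 − 31 = 14
  between B and O: 24 + 29 − 38 = 15
Cheapest insertion is between U and B, adding 14.
New total = 135 + 14 = 149.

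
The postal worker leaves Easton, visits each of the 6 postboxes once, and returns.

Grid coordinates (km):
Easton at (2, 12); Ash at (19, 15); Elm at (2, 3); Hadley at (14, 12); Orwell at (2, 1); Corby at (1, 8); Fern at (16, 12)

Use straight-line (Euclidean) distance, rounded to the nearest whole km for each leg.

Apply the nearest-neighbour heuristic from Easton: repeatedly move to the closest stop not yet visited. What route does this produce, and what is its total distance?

Total distance 50 km via the nearest-neighbour route Easton → Corby → Elm → Orwell → Hadley → Fern → Ash → Easton.

Easton → [Corby:4 / Elm:9 / Orwell:11 / Hadley:12 / Fern:14 / Ash:17] → Corby (4)
Corby → [Elm:5 / Orwell:7 / Hadley:14 / Fern:16 / Ash:19] → Elm (5)
Elm → [Orwell:2 / Hadley:15 / Fern:17 / Ash:21] → Orwell (2)
Orwell → [Hadley:16 / Fern:18 / Ash:22] → Hadley (16)
Hadley → [Fern:2 / Ash:6] → Fern (2)
Fern → [Ash:4] → Ash (4)
Return Ash→Easton: 17.
Total = 4 + 5 + 2 + 16 + 2 + 4 + 17 = 50.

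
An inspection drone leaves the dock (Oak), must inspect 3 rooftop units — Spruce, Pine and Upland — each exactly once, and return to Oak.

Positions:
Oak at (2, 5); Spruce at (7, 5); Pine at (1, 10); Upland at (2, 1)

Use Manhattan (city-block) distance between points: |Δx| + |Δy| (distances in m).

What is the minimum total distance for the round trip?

With 3 stops there are 3!/2 = 3 distinct round trips (a route and its reverse cost the same).
Oak-Spruce-Pine-Upland-Oak: 5+11+10+4 = 30
Oak-Spruce-Upland-Pine-Oak: 5+9+10+6 = 30
Oak-Pine-Spruce-Upland-Oak: 6+11+9+4 = 30
The minimum is 30.
One optimal route: Oak → Spruce → Pine → Upland → Oak (or its reverse).

Shortest round trip = 30 m.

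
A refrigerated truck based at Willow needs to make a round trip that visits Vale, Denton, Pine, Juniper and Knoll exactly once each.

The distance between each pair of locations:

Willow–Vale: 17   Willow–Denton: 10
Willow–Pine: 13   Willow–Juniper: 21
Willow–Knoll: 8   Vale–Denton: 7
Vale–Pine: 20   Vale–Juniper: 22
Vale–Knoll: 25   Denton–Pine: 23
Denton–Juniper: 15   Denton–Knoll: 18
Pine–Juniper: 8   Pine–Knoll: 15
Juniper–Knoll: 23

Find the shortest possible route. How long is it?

Shortest round trip = 70.

There are 60 distinct closed tours to check (reversals are equivalent).
Willow→Vale→Denton→Pine→Juniper→Knoll→Willow: 17+7+23+8+23+8 = 86
Willow→Vale→Denton→Pine→Knoll→Juniper→Willow: 17+7+23+15+23+21 = 106
Willow→Vale→Denton→Juniper→Pine→Knoll→Willow: 17+7+15+8+15+8 = 70
Willow→Vale→Denton→Juniper→Knoll→Pine→Willow: 17+7+15+23+15+13 = 90
Willow→Vale→Denton→Knoll→Pine→Juniper→Willow: 17+7+18+15+8+21 = 86
Willow→Vale→Denton→Knoll→Juniper→Pine→Willow: 17+7+18+23+8+13 = 86
Willow→Vale→Pine→Denton→Juniper→Knoll→Willow: 17+20+23+15+23+8 = 106
Willow→Vale→Pine→Denton→Knoll→Juniper→Willow: 17+20+23+18+23+21 = 122
Willow→Vale→Pine→Juniper→Denton→Knoll→Willow: 17+20+8+15+18+8 = 86
Willow→Vale→Pine→Juniper→Knoll→Denton→Willow: 17+20+8+23+18+10 = 96
Willow→Vale→Pine→Knoll→Denton→Juniper→Willow: 17+20+15+18+15+21 = 106
Willow→Vale→Pine→Knoll→Juniper→Denton→Willow: 17+20+15+23+15+10 = 100
Willow→Vale→Juniper→Denton→Pine→Knoll→Willow: 17+22+15+23+15+8 = 100
Willow→Vale→Juniper→Denton→Knoll→Pine→Willow: 17+22+15+18+15+13 = 100
… (46 more)
The minimum is 70.
One optimal route: Willow → Vale → Denton → Juniper → Pine → Knoll → Willow (or its reverse).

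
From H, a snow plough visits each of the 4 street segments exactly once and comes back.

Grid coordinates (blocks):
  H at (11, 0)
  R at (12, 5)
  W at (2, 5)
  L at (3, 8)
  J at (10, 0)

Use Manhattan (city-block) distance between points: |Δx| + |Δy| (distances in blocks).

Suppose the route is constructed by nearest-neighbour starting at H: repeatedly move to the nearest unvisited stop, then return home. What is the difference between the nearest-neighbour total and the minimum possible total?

Excess over optimum: 2 blocks.

From H: J=1, R=6, W=14, L=16 → choose J (1).
From J: R=7, W=13, L=15 → choose R (7).
From R: W=10, L=12 → choose W (10).
From W: L=4 → choose L (4).
NN route H → J → R → W → L → H costs 38.
Optimal: H → R → W → L → J → H costs 36 (by enumerating all 12 distinct tours).
Excess = 38 − 36 = 2.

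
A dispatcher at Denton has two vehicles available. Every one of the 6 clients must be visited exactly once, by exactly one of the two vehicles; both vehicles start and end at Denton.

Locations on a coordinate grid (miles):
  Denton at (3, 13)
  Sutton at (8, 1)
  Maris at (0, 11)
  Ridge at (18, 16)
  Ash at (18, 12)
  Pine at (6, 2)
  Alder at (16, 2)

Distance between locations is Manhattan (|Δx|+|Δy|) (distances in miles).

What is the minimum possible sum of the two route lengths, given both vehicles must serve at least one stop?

Check every non-empty split of the stops between the two vehicles; for each half take its own optimal tour:
  {Sutton} + {Maris, Ridge, Ash, Pine, Alder}: 34 + 64 = 98
  {Maris} + {Sutton, Ridge, Ash, Pine, Alder}: 10 + 60 = 70
  {Sutton, Maris} + {Ridge, Ash, Pine, Alder}: 40 + 58 = 98
  {Ridge} + {Sutton, Maris, Ash, Pine, Alder}: 36 + 60 = 96
  {Sutton, Ridge} + {Maris, Ash, Pine, Alder}: 60 + 58 = 118
  {Maris, Ridge} + {Sutton, Ash, Pine, Alder}: 46 + 54 = 100
  … (31 splits in total)
Best: vehicle 1 Denton → Maris → Denton = 10; vehicle 2 Denton → Ridge → Ash → Alder → Sutton → Pine → Denton = 60; combined 70.

70 miles — the smallest possible combined total.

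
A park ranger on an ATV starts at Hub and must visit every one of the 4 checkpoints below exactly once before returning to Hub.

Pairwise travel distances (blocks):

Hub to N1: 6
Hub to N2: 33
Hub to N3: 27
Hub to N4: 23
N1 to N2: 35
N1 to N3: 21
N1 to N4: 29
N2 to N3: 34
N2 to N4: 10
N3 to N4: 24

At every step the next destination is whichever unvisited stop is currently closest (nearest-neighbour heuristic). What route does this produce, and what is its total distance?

From Hub: distances to unvisited — N1=6, N4=23, N3=27, N2=33. Nearest is N1 (6).
From N1: distances to unvisited — N3=21, N4=29, N2=35. Nearest is N3 (21).
From N3: distances to unvisited — N4=24, N2=34. Nearest is N4 (24).
From N4: distances to unvisited — N2=10. Nearest is N2 (10).
Return N2→Hub: 33.
Total = 6 + 21 + 24 + 10 + 33 = 94.

94 blocks along Hub → N1 → N3 → N4 → N2 → Hub.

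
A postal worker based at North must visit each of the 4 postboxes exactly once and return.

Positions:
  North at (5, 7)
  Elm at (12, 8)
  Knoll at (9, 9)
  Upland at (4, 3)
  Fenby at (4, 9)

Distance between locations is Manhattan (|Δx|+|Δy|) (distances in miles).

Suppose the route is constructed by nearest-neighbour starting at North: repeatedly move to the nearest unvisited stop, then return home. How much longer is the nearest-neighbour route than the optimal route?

North: Fenby=3, Upland=5, Knoll=6, Elm=8 ⇒ Fenby
Fenby: Knoll=5, Upland=6, Elm=9 ⇒ Knoll
Knoll: Elm=4, Upland=11 ⇒ Elm
Elm: Upland=13 ⇒ Upland
NN route North → Fenby → Knoll → Elm → Upland → North costs 30.
Optimal: North → Elm → Knoll → Fenby → Upland → North costs 28 (by enumerating all 12 distinct tours).
Excess = 30 − 28 = 2.

Excess over optimum: 2 miles.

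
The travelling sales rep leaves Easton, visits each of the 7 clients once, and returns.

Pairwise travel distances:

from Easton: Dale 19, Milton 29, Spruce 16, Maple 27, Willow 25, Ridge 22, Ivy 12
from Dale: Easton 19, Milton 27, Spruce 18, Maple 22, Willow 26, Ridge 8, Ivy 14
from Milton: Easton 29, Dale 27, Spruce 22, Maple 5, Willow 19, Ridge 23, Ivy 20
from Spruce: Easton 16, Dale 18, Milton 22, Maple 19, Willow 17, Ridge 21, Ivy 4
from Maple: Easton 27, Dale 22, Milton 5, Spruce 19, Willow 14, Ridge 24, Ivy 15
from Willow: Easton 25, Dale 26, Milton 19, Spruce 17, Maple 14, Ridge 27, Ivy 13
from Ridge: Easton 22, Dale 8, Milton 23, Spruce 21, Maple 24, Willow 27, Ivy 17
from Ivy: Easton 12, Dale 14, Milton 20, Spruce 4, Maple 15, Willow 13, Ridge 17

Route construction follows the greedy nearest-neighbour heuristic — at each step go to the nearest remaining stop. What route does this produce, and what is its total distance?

Nearest-neighbour total = 102; route Easton → Ivy → Spruce → Willow → Maple → Milton → Ridge → Dale → Easton.

At Easton the remaining stops are Ivy 12, Spruce 16, Dale 19, Ridge 22, Willow 25, Maple 27, Milton 29; go to Ivy.
At Ivy the remaining stops are Spruce 4, Willow 13, Dale 14, Maple 15, Ridge 17, Milton 20; go to Spruce.
At Spruce the remaining stops are Willow 17, Dale 18, Maple 19, Ridge 21, Milton 22; go to Willow.
At Willow the remaining stops are Maple 14, Milton 19, Dale 26, Ridge 27; go to Maple.
At Maple the remaining stops are Milton 5, Dale 22, Ridge 24; go to Milton.
At Milton the remaining stops are Ridge 23, Dale 27; go to Ridge.
At Ridge the remaining stops are Dale 8; go to Dale.
Return Dale→Easton: 19.
Total = 12 + 4 + 17 + 14 + 5 + 23 + 8 + 19 = 102.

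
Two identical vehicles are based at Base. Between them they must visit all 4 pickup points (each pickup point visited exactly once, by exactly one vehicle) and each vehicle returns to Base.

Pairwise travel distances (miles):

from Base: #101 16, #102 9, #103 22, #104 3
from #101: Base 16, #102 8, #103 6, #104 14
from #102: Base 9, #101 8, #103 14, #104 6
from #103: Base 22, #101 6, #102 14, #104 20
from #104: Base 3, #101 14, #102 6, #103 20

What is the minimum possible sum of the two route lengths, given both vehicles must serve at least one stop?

There are 2^3 − 1 = 7 ways to divide the 4 stops into two non-empty groups. For each, the best each vehicle can do is its own shortest tour through its group:
  {#101} + {#102, #103, #104}: 32 + 45 = 77
  {#102} + {#101, #103, #104}: 18 + 45 = 63
  {#101, #102} + {#103, #104}: 33 + 45 = 78
  {#103} + {#101, #102, #104}: 44 + 33 = 77
  {#101, #103} + {#102, #104}: 44 + 18 = 62
  {#102, #103} + {#101, #104}: 45 + 33 = 78
  … (7 splits in total)
  {#101, #102, #103} + {#104}: 45 + 6 = 51  ← best
Best: vehicle 1 Base → #101 → #103 → #102 → Base = 45; vehicle 2 Base → #104 → Base = 6; combined 51.

Minimum combined distance: 51 miles.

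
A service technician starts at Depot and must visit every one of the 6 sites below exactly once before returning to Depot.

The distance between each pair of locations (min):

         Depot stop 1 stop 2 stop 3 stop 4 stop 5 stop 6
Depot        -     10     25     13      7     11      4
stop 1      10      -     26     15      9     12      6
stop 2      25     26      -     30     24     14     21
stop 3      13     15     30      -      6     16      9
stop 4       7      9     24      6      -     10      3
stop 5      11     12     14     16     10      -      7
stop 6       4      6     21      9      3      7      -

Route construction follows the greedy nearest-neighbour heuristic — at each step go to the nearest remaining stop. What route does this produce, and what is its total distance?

From Depot: distances to unvisited — stop 6=4, stop 4=7, stop 1=10, stop 5=11, stop 3=13, stop 2=25. Nearest is stop 6 (4).
From stop 6: distances to unvisited — stop 4=3, stop 1=6, stop 5=7, stop 3=9, stop 2=21. Nearest is stop 4 (3).
From stop 4: distances to unvisited — stop 3=6, stop 1=9, stop 5=10, stop 2=24. Nearest is stop 3 (6).
From stop 3: distances to unvisited — stop 1=15, stop 5=16, stop 2=30. Nearest is stop 1 (15).
From stop 1: distances to unvisited — stop 5=12, stop 2=26. Nearest is stop 5 (12).
From stop 5: distances to unvisited — stop 2=14. Nearest is stop 2 (14).
Return stop 2→Depot: 25.
Total = 4 + 3 + 6 + 15 + 12 + 14 + 25 = 79.

79 min along Depot → stop 6 → stop 4 → stop 3 → stop 1 → stop 5 → stop 2 → Depot.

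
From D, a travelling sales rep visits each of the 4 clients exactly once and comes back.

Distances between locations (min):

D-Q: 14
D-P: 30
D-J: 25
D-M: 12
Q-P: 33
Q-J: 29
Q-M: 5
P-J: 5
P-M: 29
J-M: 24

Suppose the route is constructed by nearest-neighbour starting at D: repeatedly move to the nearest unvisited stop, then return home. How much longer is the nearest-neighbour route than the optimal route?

3 min longer than the optimal tour.

D: M=12, Q=14, J=25, P=30 ⇒ M
M: Q=5, J=24, P=29 ⇒ Q
Q: J=29, P=33 ⇒ J
J: P=5 ⇒ P
NN route D → M → Q → J → P → D costs 81.
Optimal: D → Q → M → P → J → D costs 78 (by enumerating all 12 distinct tours).
Excess = 81 − 78 = 3.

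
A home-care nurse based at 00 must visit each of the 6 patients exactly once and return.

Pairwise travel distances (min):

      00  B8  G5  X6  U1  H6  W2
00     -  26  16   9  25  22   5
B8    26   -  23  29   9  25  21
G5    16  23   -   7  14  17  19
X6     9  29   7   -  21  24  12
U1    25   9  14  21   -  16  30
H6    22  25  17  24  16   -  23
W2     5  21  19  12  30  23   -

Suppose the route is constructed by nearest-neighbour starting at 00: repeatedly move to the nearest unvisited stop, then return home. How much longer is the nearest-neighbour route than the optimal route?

Excess over optimum: 10 min.

From 00: W2=5, X6=9, G5=16, H6=22, U1=25, B8=26 → choose W2 (5).
From W2: X6=12, G5=19, B8=21, H6=23, U1=30 → choose X6 (12).
From X6: G5=7, U1=21, H6=24, B8=29 → choose G5 (7).
From G5: U1=14, H6=17, B8=23 → choose U1 (14).
From U1: B8=9, H6=16 → choose B8 (9).
From B8: H6=25 → choose H6 (25).
NN route 00 → W2 → X6 → G5 → U1 → B8 → H6 → 00 costs 94.
Optimal: 00 → X6 → G5 → H6 → U1 → B8 → W2 → 00 costs 84 (by enumerating all 360 distinct tours).
Excess = 94 − 84 = 10.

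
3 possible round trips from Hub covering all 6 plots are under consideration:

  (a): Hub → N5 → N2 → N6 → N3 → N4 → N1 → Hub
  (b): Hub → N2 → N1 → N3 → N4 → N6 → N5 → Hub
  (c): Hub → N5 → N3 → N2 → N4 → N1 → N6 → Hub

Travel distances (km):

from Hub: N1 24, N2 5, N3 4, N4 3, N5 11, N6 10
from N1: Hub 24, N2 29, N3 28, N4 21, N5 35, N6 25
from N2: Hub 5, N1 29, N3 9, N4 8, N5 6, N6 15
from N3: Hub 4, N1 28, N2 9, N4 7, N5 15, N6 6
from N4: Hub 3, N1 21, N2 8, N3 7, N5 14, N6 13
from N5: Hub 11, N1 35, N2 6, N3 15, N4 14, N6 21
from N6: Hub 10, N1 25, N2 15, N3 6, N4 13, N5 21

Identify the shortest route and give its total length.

(a): 11 + 6 + 15 + 6 + 7 + 21 + 24 = 90
(b): 5 + 29 + 28 + 7 + 13 + 21 + 11 = 114
(c): 11 + 15 + 9 + 8 + 21 + 25 + 10 = 99

90 km — (a) is the shortest.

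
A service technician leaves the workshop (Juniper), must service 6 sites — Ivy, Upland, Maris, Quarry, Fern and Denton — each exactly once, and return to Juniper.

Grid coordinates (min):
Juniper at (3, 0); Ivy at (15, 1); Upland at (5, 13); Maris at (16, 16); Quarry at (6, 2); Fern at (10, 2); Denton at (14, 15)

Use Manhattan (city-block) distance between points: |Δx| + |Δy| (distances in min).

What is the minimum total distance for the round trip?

Juniper→Ivy→Upland→Maris→Quarry→Fern→Denton→Juniper: 13+22+14+24+4+17+26 = 120
Juniper→Ivy→Upland→Maris→Quarry→Denton→Fern→Juniper: 13+22+14+24+21+17+9 = 120
Juniper→Ivy→Upland→Maris→Fern→Quarry→Denton→Juniper: 13+22+14+20+4+21+26 = 120
Juniper→Ivy→Upland→Maris→Fern→Denton→Quarry→Juniper: 13+22+14+20+17+21+5 = 112
Juniper→Ivy→Upland→Maris→Denton→Quarry→Fern→Juniper: 13+22+14+3+21+4+9 = 86
Juniper→Ivy→Upland→Maris→Denton→Fern→Quarry→Juniper: 13+22+14+3+17+4+5 = 78
Juniper→Ivy→Upland→Quarry→Maris→Fern→Denton→Juniper: 13+22+12+24+20+17+26 = 134
Juniper→Ivy→Upland→Quarry→Maris→Denton→Fern→Juniper: 13+22+12+24+3+17+9 = 100
… (352 more)
Juniper→Upland→Denton→Maris→Ivy→Fern→Quarry→Juniper: 15+11+3+16+6+4+5 = 60  ← best
The minimum is 60.
One optimal route: Juniper → Upland → Denton → Maris → Ivy → Fern → Quarry → Juniper (or its reverse).

Minimum total distance: 60 min.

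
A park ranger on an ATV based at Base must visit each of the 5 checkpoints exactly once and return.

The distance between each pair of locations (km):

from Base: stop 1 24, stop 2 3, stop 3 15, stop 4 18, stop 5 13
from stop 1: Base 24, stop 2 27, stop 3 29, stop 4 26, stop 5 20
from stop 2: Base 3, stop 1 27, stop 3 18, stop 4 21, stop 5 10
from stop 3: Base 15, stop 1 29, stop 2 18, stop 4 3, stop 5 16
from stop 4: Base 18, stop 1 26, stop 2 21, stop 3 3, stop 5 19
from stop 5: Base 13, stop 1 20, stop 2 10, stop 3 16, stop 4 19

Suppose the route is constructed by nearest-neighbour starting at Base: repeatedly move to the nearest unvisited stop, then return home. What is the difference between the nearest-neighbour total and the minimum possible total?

Base: stop 2=3, stop 5=13, stop 3=15, stop 4=18, stop 1=24 ⇒ stop 2
stop 2: stop 5=10, stop 3=18, stop 4=21, stop 1=27 ⇒ stop 5
stop 5: stop 3=16, stop 4=19, stop 1=20 ⇒ stop 3
stop 3: stop 4=3, stop 1=29 ⇒ stop 4
stop 4: stop 1=26 ⇒ stop 1
NN route Base → stop 2 → stop 5 → stop 3 → stop 4 → stop 1 → Base costs 82.
Optimal: Base → stop 2 → stop 5 → stop 1 → stop 4 → stop 3 → Base costs 77 (by enumerating all 60 distinct tours).
Excess = 82 − 77 = 5.

The nearest-neighbour route is 5 km longer than optimal.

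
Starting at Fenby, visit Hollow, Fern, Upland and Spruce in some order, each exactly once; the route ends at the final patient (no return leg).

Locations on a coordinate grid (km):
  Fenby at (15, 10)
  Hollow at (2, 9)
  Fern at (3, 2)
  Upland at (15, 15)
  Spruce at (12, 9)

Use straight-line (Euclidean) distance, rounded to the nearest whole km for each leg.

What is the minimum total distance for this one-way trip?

Shortest open route: 29 km.

There are 4! = 24 possible orderings.
Fenby→Hollow→Fern→Upland→Spruce: 13+7+18+7 = 45
Fenby→Hollow→Fern→Spruce→Upland: 13+7+11+7 = 38
Fenby→Hollow→Upland→Fern→Spruce: 13+14+18+11 = 56
Fenby→Hollow→Upland→Spruce→Fern: 13+14+7+11 = 45
Fenby→Hollow→Spruce→Fern→Upland: 13+10+11+18 = 52
Fenby→Hollow→Spruce→Upland→Fern: 13+10+7+18 = 48
Fenby→Fern→Hollow→Upland→Spruce: 14+7+14+7 = 42
Fenby→Fern→Hollow→Spruce→Upland: 14+7+10+7 = 38
Fenby→Fern→Upland→Hollow→Spruce: 14+18+14+10 = 56
Fenby→Fern→Upland→Spruce→Hollow: 14+18+7+10 = 49
Fenby→Fern→Spruce→Hollow→Upland: 14+11+10+14 = 49
Fenby→Fern→Spruce→Upland→Hollow: 14+11+7+14 = 46
Fenby→Upland→Hollow→Fern→Spruce: 5+14+7+11 = 37
Fenby→Upland→Hollow→Spruce→Fern: 5+14+10+11 = 40
… (10 more)
Fenby→Upland→Spruce→Hollow→Fern: 5+7+10+7 = 29  ← best
The minimum is 29.
One shortest path: Fenby → Upland → Spruce → Hollow → Fern.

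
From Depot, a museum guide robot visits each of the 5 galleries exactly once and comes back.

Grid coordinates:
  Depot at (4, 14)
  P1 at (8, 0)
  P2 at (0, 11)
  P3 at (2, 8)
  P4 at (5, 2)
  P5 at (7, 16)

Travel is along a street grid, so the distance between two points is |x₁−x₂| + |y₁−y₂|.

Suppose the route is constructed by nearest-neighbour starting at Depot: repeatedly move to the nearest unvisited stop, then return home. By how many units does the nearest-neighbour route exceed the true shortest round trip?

6 longer than the optimal tour.

From Depot: P5=5, P2=7, P3=8, P4=13, P1=18 → choose P5 (5).
From P5: P2=12, P3=13, P4=16, P1=17 → choose P2 (12).
From P2: P3=5, P4=14, P1=19 → choose P3 (5).
From P3: P4=9, P1=14 → choose P4 (9).
From P4: P1=5 → choose P1 (5).
NN route Depot → P5 → P2 → P3 → P4 → P1 → Depot costs 54.
Optimal: Depot → P2 → P3 → P4 → P1 → P5 → Depot costs 48 (by enumerating all 60 distinct tours).
Excess = 54 − 48 = 6.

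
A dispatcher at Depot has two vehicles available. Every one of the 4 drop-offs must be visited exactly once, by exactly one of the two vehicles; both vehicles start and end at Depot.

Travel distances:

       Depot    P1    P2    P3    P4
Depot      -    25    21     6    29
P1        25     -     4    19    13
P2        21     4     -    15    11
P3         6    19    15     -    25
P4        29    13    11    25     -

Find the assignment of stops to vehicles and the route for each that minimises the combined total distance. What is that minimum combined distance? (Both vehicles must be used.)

Minimum combined distance: 79.

There are 2^3 − 1 = 7 ways to divide the 4 stops into two non-empty groups. For each, the best each vehicle can do is its own shortest tour through its group:
  {P1} + {P2, P3, P4}: 50 + 61 = 111
  {P2} + {P1, P3, P4}: 42 + 67 = 109
  {P1, P2} + {P3, P4}: 50 + 60 = 110
  {P3} + {P1, P2, P4}: 12 + 67 = 79
  {P1, P3} + {P2, P4}: 50 + 61 = 111
  {P2, P3} + {P1, P4}: 42 + 67 = 109
  … (7 splits in total)
Best: vehicle 1 Depot → P3 → Depot = 12; vehicle 2 Depot → P2 → P1 → P4 → Depot = 67; combined 79.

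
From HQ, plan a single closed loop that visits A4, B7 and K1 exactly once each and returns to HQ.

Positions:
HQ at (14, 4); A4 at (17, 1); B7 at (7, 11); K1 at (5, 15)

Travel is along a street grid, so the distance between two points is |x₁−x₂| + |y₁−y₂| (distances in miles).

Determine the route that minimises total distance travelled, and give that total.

52 miles — the shortest possible round trip.

With 3 stops there are 3!/2 = 3 distinct round trips (a route and its reverse cost the same).
HQ→A4→B7→K1→HQ: 6+20+6+20 = 52
HQ→A4→K1→B7→HQ: 6+26+6+14 = 52
HQ→B7→A4→K1→HQ: 14+20+26+20 = 80
The minimum is 52.
One optimal route: HQ → A4 → B7 → K1 → HQ (or its reverse).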